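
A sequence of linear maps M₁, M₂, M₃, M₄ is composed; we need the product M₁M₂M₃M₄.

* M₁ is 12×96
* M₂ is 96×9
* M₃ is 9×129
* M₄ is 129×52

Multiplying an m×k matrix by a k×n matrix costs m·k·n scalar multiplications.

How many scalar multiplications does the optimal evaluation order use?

76356

Adjacent pairs: M₁M₂ = 12·96·9 = 10368; M₂M₃ = 96·9·129 = 111456; M₃M₄ = 9·129·52 = 60372.
Length 3: M₁..M₃: k=1: 0+111456+12·96·129=260064; k=2: 10368+0+12·9·129=24300 → min 24300 | M₂..M₄: k=2: 0+60372+96·9·52=105300; k=3: 111456+0+96·129·52=755424 → min 105300.
Length 4: M₁..M₄: k=1: 0+105300+12·96·52=165204; k=2: 10368+60372+12·9·52=76356; k=3: 24300+0+12·129·52=104796 → min 76356.
Optimal order: ((M₁M₂)(M₃M₄)) with cost 76356.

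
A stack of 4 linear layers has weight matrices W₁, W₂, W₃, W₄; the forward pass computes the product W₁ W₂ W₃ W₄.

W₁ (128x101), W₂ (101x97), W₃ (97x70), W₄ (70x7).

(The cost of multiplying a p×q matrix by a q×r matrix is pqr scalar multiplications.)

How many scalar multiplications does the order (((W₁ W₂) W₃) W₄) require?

(W₁ W₂): 128×101 by 101×97 → 128×97, cost 128·101·97 = 1254016
((W₁ W₂) W₃): 128×97 by 97×70 → 128×70, cost 128·97·70 = 869120; cumulative 2123136
(((W₁ W₂) W₃) W₄): 128×70 by 70×7 → 128×7, cost 128·70·7 = 62720; cumulative 2185856
Total: 2185856 scalar multiplications.

2185856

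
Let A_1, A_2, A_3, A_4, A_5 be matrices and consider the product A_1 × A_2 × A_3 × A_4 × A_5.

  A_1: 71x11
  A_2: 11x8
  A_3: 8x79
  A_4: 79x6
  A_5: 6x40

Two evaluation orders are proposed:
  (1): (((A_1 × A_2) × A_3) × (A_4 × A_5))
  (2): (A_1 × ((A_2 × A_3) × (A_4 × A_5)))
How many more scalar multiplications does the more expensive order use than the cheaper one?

Order (1) = (((A_1 × A_2) × A_3) × (A_4 × A_5)): (A_1 × A_2): 71×11 by 11×8 → 71×8, cost 71·11·8 = 6248; ((A_1 × A_2) × A_3): 71×8 by 8×79 → 71×79, cost 71·8·79 = 44872; cumulative 51120; (A_4 × A_5): 79×6 by 6×40 → 79×40, cost 79·6·40 = 18960; (((A_1 × A_2) × A_3) × (A_4 × A_5)): 71×79 by 79×40 → 71×40, cost 71·79·40 = 224360; cumulative 294440. Total 294440.
Order (2) = (A_1 × ((A_2 × A_3) × (A_4 × A_5))): (A_2 × A_3): 11×8 by 8×79 → 11×79, cost 11·8·79 = 6952; (A_4 × A_5): 79×6 by 6×40 → 79×40, cost 79·6·40 = 18960; ((A_2 × A_3) × (A_4 × A_5)): 11×79 by 79×40 → 11×40, cost 11·79·40 = 34760; cumulative 60672; (A_1 × ((A_2 × A_3) × (A_4 × A_5))): 71×11 by 11×40 → 71×40, cost 71·11·40 = 31240; cumulative 91912. Total 91912.
Difference: |294440 − 91912| = 202528.

202528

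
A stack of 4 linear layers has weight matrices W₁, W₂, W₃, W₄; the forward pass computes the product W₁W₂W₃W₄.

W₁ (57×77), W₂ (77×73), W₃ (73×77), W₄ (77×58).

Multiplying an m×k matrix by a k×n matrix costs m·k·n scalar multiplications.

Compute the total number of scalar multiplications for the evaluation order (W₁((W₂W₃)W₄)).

(W₂W₃): 77×73 by 73×77 → 77×77, cost 77·73·77 = 432817
((W₂W₃)W₄): 77×77 by 77×58 → 77×58, cost 77·77·58 = 343882; cumulative 776699
(W₁((W₂W₃)W₄)): 57×77 by 77×58 → 57×58, cost 57·77·58 = 254562; cumulative 1031261
Total: 1031261 scalar multiplications.

1031261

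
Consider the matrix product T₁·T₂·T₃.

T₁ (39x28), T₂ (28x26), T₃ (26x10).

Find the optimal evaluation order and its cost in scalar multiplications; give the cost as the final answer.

(T₁·(T₂·T₃)): cost 18200.
((T₁·T₂)·T₃): cost 38532.
Optimal: (T₁·(T₂·T₃)) with cost 18200.

18200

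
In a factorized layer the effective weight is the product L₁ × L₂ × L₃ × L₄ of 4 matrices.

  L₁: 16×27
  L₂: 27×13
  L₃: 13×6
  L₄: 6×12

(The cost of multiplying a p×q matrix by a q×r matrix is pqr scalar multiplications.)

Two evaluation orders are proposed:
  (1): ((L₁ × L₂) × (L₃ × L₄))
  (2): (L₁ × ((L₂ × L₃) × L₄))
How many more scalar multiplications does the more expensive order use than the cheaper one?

Order (1) = ((L₁ × L₂) × (L₃ × L₄)): (L₁ × L₂): 16×27 by 27×13 → 16×13, cost 16·27·13 = 5616; (L₃ × L₄): 13×6 by 6×12 → 13×12, cost 13·6·12 = 936; ((L₁ × L₂) × (L₃ × L₄)): 16×13 by 13×12 → 16×12, cost 16·13·12 = 2496; cumulative 9048. Total 9048.
Order (2) = (L₁ × ((L₂ × L₃) × L₄)): (L₂ × L₃): 27×13 by 13×6 → 27×6, cost 27·13·6 = 2106; ((L₂ × L₃) × L₄): 27×6 by 6×12 → 27×12, cost 27·6·12 = 1944; cumulative 4050; (L₁ × ((L₂ × L₃) × L₄)): 16×27 by 27×12 → 16×12, cost 16·27·12 = 5184; cumulative 9234. Total 9234.
Difference: |9048 − 9234| = 186.

186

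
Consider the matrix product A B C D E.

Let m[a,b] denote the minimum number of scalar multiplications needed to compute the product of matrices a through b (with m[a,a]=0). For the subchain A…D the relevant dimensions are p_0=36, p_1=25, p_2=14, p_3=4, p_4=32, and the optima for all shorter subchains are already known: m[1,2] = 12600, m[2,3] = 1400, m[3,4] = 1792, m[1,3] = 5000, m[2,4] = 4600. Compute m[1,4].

9608

m[1,4] = min over k∈[1,3] of m[1,k]+m[k+1,4]+p_{0}·p_k·p_{4}.
k=1: 0 + 4600 + 36·25·32 = 33400; k=2: 12600 + 1792 + 36·14·32 = 30520; k=3: 5000 + 0 + 36·4·32 = 9608.
Minimum: 9608 at k=3.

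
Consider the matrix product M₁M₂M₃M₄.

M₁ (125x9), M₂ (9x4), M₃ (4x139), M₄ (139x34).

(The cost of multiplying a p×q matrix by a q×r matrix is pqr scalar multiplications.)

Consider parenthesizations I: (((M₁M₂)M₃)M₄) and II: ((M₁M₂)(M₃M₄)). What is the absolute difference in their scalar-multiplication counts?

Order I = (((M₁M₂)M₃)M₄): (M₁M₂): 125×9 by 9×4 → 125×4, cost 125·9·4 = 4500; ((M₁M₂)M₃): 125×4 by 4×139 → 125×139, cost 125·4·139 = 69500; cumulative 74000; (((M₁M₂)M₃)M₄): 125×139 by 139×34 → 125×34, cost 125·139·34 = 590750; cumulative 664750. Total 664750.
Order II = ((M₁M₂)(M₃M₄)): (M₁M₂): 125×9 by 9×4 → 125×4, cost 125·9·4 = 4500; (M₃M₄): 4×139 by 139×34 → 4×34, cost 4·139·34 = 18904; ((M₁M₂)(M₃M₄)): 125×4 by 4×34 → 125×34, cost 125·4·34 = 17000; cumulative 40404. Total 40404.
Difference: |664750 − 40404| = 624346.

624346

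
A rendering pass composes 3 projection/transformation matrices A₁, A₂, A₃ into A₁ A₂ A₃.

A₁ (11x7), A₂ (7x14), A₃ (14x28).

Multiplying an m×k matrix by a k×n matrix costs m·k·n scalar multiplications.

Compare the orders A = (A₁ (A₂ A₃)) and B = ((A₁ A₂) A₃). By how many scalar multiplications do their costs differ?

Order A = (A₁ (A₂ A₃)): (A₂ A₃): 7×14 by 14×28 → 7×28, cost 7·14·28 = 2744; (A₁ (A₂ A₃)): 11×7 by 7×28 → 11×28, cost 11·7·28 = 2156; cumulative 4900. Total 4900.
Order B = ((A₁ A₂) A₃): (A₁ A₂): 11×7 by 7×14 → 11×14, cost 11·7·14 = 1078; ((A₁ A₂) A₃): 11×14 by 14×28 → 11×28, cost 11·14·28 = 4312; cumulative 5390. Total 5390.
Difference: |4900 − 5390| = 490.

490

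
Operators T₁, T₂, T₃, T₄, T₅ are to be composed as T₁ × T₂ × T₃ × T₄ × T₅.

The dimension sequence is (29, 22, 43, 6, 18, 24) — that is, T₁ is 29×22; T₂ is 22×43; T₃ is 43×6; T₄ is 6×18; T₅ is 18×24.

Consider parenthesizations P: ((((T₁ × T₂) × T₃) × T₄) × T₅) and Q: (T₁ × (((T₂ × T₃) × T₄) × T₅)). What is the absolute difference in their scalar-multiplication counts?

Order P = ((((T₁ × T₂) × T₃) × T₄) × T₅): (T₁ × T₂): 29×22 by 22×43 → 29×43, cost 29·22·43 = 27434; ((T₁ × T₂) × T₃): 29×43 by 43×6 → 29×6, cost 29·43·6 = 7482; cumulative 34916; (((T₁ × T₂) × T₃) × T₄): 29×6 by 6×18 → 29×18, cost 29·6·18 = 3132; cumulative 38048; ((((T₁ × T₂) × T₃) × T₄) × T₅): 29×18 by 18×24 → 29×24, cost 29·18·24 = 12528; cumulative 50576. Total 50576.
Order Q = (T₁ × (((T₂ × T₃) × T₄) × T₅)): (T₂ × T₃): 22×43 by 43×6 → 22×6, cost 22·43·6 = 5676; ((T₂ × T₃) × T₄): 22×6 by 6×18 → 22×18, cost 22·6·18 = 2376; cumulative 8052; (((T₂ × T₃) × T₄) × T₅): 22×18 by 18×24 → 22×24, cost 22·18·24 = 9504; cumulative 17556; (T₁ × (((T₂ × T₃) × T₄) × T₅)): 29×22 by 22×24 → 29×24, cost 29·22·24 = 15312; cumulative 32868. Total 32868.
Difference: |50576 − 32868| = 17708.

17708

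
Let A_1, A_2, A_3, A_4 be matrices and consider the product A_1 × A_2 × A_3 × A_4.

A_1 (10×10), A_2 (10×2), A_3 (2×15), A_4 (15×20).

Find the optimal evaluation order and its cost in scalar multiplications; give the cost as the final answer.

Adjacent pairs: A_1A_2 = 10·10·2 = 200; A_2A_3 = 10·2·15 = 300; A_3A_4 = 2·15·20 = 600.
Length 3: A_1..A_3: k=1: 0+300+10·10·15=1800; k=2: 200+0+10·2·15=500 → min 500 | A_2..A_4: k=2: 0+600+10·2·20=1000; k=3: 300+0+10·15·20=3300 → min 1000.
Length 4: A_1..A_4: k=1: 0+1000+10·10·20=3000; k=2: 200+600+10·2·20=1200; k=3: 500+0+10·15·20=3500 → min 1200.
Optimal parenthesization: ((A_1 × A_2) × (A_3 × A_4)) with cost 1200.

1200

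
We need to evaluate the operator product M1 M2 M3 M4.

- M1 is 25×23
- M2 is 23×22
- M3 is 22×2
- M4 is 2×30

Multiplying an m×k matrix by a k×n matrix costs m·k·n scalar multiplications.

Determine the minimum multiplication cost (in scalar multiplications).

Adjacent pairs: M1M2 = 25·23·22 = 12650; M2M3 = 23·22·2 = 1012; M3M4 = 22·2·30 = 1320.
Length 3: M1..M3: k=1: 0+1012+25·23·2=2162; k=2: 12650+0+25·22·2=13750 → min 2162 | M2..M4: k=2: 0+1320+23·22·30=16500; k=3: 1012+0+23·2·30=2392 → min 2392.
Length 4: M1..M4: k=1: 0+2392+25·23·30=19642; k=2: 12650+1320+25·22·30=30470; k=3: 2162+0+25·2·30=3662 → min 3662.
Optimal order: ((M1 (M2 M3)) M4) with cost 3662.

3662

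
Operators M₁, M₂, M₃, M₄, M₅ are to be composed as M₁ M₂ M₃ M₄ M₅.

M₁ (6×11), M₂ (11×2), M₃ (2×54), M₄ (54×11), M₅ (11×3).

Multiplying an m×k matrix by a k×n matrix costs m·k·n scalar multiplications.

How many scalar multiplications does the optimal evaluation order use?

Adjacent pairs: M₁M₂ = 6·11·2 = 132; M₂M₃ = 11·2·54 = 1188; M₃M₄ = 2·54·11 = 1188; M₄M₅ = 54·11·3 = 1782.
Length 3: M₁..M₃: k=1: 0+1188+6·11·54=4752; k=2: 132+0+6·2·54=780 → min 780 | M₂..M₄: k=2: 0+1188+11·2·11=1430; k=3: 1188+0+11·54·11=7722 → min 1430 | M₃..M₅: k=3: 0+1782+2·54·3=2106; k=4: 1188+0+2·11·3=1254 → min 1254.
Length 4: M₁..M₄: k=1: 0+1430+6·11·11=2156; k=2: 132+1188+6·2·11=1452; k=3: 780+0+6·54·11=4344 → min 1452 | M₂..M₅: k=2: 0+1254+11·2·3=1320; k=3: 1188+1782+11·54·3=4752; k=4: 1430+0+11·11·3=1793 → min 1320.
Length 5: M₁..M₅: k=1: 0+1320+6·11·3=1518; k=2: 132+1254+6·2·3=1422; k=3: 780+1782+6·54·3=3534; k=4: 1452+0+6·11·3=1650 → min 1422.
Optimal order: ((M₁ M₂) ((M₃ M₄) M₅)) with cost 1422.

1422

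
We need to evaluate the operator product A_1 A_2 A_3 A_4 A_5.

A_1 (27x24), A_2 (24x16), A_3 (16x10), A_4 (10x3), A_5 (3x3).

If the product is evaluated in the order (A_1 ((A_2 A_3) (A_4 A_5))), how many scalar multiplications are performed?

6594

(A_2 A_3): 24×16 by 16×10 → 24×10, cost 24·16·10 = 3840
(A_4 A_5): 10×3 by 3×3 → 10×3, cost 10·3·3 = 90
((A_2 A_3) (A_4 A_5)): 24×10 by 10×3 → 24×3, cost 24·10·3 = 720; cumulative 4650
(A_1 ((A_2 A_3) (A_4 A_5))): 27×24 by 24×3 → 27×3, cost 27·24·3 = 1944; cumulative 6594
Total: 6594 scalar multiplications.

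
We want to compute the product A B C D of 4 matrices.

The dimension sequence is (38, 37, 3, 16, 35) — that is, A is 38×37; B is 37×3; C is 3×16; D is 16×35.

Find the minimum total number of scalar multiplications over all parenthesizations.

9888

Adjacent pairs: AB = 38·37·3 = 4218; BC = 37·3·16 = 1776; CD = 3·16·35 = 1680.
Length 3: A..C: k=1: 0+1776+38·37·16=24272; k=2: 4218+0+38·3·16=6042 → min 6042 | B..D: k=2: 0+1680+37·3·35=5565; k=3: 1776+0+37·16·35=22496 → min 5565.
Length 4: A..D: k=1: 0+5565+38·37·35=54775; k=2: 4218+1680+38·3·35=9888; k=3: 6042+0+38·16·35=27322 → min 9888.
Optimal order: ((A B) (C D)) with cost 9888.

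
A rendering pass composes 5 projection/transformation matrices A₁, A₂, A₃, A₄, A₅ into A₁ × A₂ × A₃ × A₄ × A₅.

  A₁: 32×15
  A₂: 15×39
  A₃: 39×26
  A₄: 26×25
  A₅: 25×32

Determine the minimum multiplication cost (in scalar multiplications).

52320

Adjacent pairs: A₁A₂ = 32·15·39 = 18720; A₂A₃ = 15·39·26 = 15210; A₃A₄ = 39·26·25 = 25350; A₄A₅ = 26·25·32 = 20800.
Length 3: A₁..A₃: k=1: 0+15210+32·15·26=27690; k=2: 18720+0+32·39·26=51168 → min 27690 | A₂..A₄: k=2: 0+25350+15·39·25=39975; k=3: 15210+0+15·26·25=24960 → min 24960 | A₃..A₅: k=3: 0+20800+39·26·32=53248; k=4: 25350+0+39·25·32=56550 → min 53248.
Length 4: A₁..A₄: k=1: 0+24960+32·15·25=36960; k=2: 18720+25350+32·39·25=75270; k=3: 27690+0+32·26·25=48490 → min 36960 | A₂..A₅: k=2: 0+53248+15·39·32=71968; k=3: 15210+20800+15·26·32=48490; k=4: 24960+0+15·25·32=36960 → min 36960.
Length 5: A₁..A₅: k=1: 0+36960+32·15·32=52320; k=2: 18720+53248+32·39·32=111904; k=3: 27690+20800+32·26·32=75114; k=4: 36960+0+32·25·32=62560 → min 52320.
Optimal order: (A₁ × (((A₂ × A₃) × A₄) × A₅)) with cost 52320.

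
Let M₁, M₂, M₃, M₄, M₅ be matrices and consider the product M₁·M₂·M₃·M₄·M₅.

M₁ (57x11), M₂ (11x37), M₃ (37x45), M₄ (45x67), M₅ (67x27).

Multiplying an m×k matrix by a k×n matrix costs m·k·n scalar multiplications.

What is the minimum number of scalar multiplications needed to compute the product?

88308

Adjacent pairs: M₁M₂ = 57·11·37 = 23199; M₂M₃ = 11·37·45 = 18315; M₃M₄ = 37·45·67 = 111555; M₄M₅ = 45·67·27 = 81405.
Length 3: M₁..M₃: k=1: 0+18315+57·11·45=46530; k=2: 23199+0+57·37·45=118104 → min 46530 | M₂..M₄: k=2: 0+111555+11·37·67=138824; k=3: 18315+0+11·45·67=51480 → min 51480 | M₃..M₅: k=3: 0+81405+37·45·27=126360; k=4: 111555+0+37·67·27=178488 → min 126360.
Length 4: M₁..M₄: k=1: 0+51480+57·11·67=93489; k=2: 23199+111555+57·37·67=276057; k=3: 46530+0+57·45·67=218385 → min 93489 | M₂..M₅: k=2: 0+126360+11·37·27=137349; k=3: 18315+81405+11·45·27=113085; k=4: 51480+0+11·67·27=71379 → min 71379.
Length 5: M₁..M₅: k=1: 0+71379+57·11·27=88308; k=2: 23199+126360+57·37·27=206502; k=3: 46530+81405+57·45·27=197190; k=4: 93489+0+57·67·27=196602 → min 88308.
Optimal order: (M₁·(((M₂·M₃)·M₄)·M₅)) with cost 88308.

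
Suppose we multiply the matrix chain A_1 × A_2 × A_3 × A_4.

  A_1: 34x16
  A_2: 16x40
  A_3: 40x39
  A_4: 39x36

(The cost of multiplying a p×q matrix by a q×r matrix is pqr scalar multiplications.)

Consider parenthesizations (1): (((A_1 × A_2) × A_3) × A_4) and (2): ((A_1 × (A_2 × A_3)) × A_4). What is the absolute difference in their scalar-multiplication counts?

28624

Order (1) = (((A_1 × A_2) × A_3) × A_4): (A_1 × A_2): 34×16 by 16×40 → 34×40, cost 34·16·40 = 21760; ((A_1 × A_2) × A_3): 34×40 by 40×39 → 34×39, cost 34·40·39 = 53040; cumulative 74800; (((A_1 × A_2) × A_3) × A_4): 34×39 by 39×36 → 34×36, cost 34·39·36 = 47736; cumulative 122536. Total 122536.
Order (2) = ((A_1 × (A_2 × A_3)) × A_4): (A_2 × A_3): 16×40 by 40×39 → 16×39, cost 16·40·39 = 24960; (A_1 × (A_2 × A_3)): 34×16 by 16×39 → 34×39, cost 34·16·39 = 21216; cumulative 46176; ((A_1 × (A_2 × A_3)) × A_4): 34×39 by 39×36 → 34×36, cost 34·39·36 = 47736; cumulative 93912. Total 93912.
Difference: |122536 − 93912| = 28624.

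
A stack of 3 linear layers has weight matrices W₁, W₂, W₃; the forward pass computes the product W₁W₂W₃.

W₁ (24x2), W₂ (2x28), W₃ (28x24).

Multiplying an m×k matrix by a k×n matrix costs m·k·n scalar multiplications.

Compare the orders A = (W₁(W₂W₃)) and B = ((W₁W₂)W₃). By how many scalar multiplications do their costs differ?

14976

Order A = (W₁(W₂W₃)): (W₂W₃): 2×28 by 28×24 → 2×24, cost 2·28·24 = 1344; (W₁(W₂W₃)): 24×2 by 2×24 → 24×24, cost 24·2·24 = 1152; cumulative 2496. Total 2496.
Order B = ((W₁W₂)W₃): (W₁W₂): 24×2 by 2×28 → 24×28, cost 24·2·28 = 1344; ((W₁W₂)W₃): 24×28 by 28×24 → 24×24, cost 24·28·24 = 16128; cumulative 17472. Total 17472.
Difference: |2496 − 17472| = 14976.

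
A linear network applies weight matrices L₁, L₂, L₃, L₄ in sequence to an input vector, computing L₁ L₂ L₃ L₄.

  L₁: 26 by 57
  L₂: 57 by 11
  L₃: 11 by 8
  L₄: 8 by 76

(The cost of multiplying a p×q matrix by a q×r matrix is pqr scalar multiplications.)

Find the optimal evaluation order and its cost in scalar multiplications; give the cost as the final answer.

32680

Adjacent pairs: L₁L₂ = 26·57·11 = 16302; L₂L₃ = 57·11·8 = 5016; L₃L₄ = 11·8·76 = 6688.
Length 3: L₁..L₃: k=1: 0+5016+26·57·8=16872; k=2: 16302+0+26·11·8=18590 → min 16872 | L₂..L₄: k=2: 0+6688+57·11·76=54340; k=3: 5016+0+57·8·76=39672 → min 39672.
Length 4: L₁..L₄: k=1: 0+39672+26·57·76=152304; k=2: 16302+6688+26·11·76=44726; k=3: 16872+0+26·8·76=32680 → min 32680.
Optimal parenthesization: ((L₁ (L₂ L₃)) L₄) with cost 32680.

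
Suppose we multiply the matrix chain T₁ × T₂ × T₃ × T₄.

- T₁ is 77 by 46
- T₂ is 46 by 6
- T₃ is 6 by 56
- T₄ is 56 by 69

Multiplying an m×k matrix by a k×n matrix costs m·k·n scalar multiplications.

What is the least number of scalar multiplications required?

76314

Adjacent pairs: T₁T₂ = 77·46·6 = 21252; T₂T₃ = 46·6·56 = 15456; T₃T₄ = 6·56·69 = 23184.
Length 3: T₁..T₃: k=1: 0+15456+77·46·56=213808; k=2: 21252+0+77·6·56=47124 → min 47124 | T₂..T₄: k=2: 0+23184+46·6·69=42228; k=3: 15456+0+46·56·69=193200 → min 42228.
Length 4: T₁..T₄: k=1: 0+42228+77·46·69=286626; k=2: 21252+23184+77·6·69=76314; k=3: 47124+0+77·56·69=344652 → min 76314.
Optimal order: ((T₁ × T₂) × (T₃ × T₄)) with cost 76314.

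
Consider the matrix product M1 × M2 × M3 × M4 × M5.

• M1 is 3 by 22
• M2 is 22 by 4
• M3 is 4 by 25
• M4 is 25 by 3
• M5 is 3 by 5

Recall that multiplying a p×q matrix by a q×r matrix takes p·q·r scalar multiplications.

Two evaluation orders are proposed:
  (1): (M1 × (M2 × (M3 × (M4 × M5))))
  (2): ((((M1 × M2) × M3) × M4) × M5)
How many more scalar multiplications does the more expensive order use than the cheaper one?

Order (1) = (M1 × (M2 × (M3 × (M4 × M5)))): (M4 × M5): 25×3 by 3×5 → 25×5, cost 25·3·5 = 375; (M3 × (M4 × M5)): 4×25 by 25×5 → 4×5, cost 4·25·5 = 500; cumulative 875; (M2 × (M3 × (M4 × M5))): 22×4 by 4×5 → 22×5, cost 22·4·5 = 440; cumulative 1315; (M1 × (M2 × (M3 × (M4 × M5)))): 3×22 by 22×5 → 3×5, cost 3·22·5 = 330; cumulative 1645. Total 1645.
Order (2) = ((((M1 × M2) × M3) × M4) × M5): (M1 × M2): 3×22 by 22×4 → 3×4, cost 3·22·4 = 264; ((M1 × M2) × M3): 3×4 by 4×25 → 3×25, cost 3·4·25 = 300; cumulative 564; (((M1 × M2) × M3) × M4): 3×25 by 25×3 → 3×3, cost 3·25·3 = 225; cumulative 789; ((((M1 × M2) × M3) × M4) × M5): 3×3 by 3×5 → 3×5, cost 3·3·5 = 45; cumulative 834. Total 834.
Difference: |1645 − 834| = 811.

811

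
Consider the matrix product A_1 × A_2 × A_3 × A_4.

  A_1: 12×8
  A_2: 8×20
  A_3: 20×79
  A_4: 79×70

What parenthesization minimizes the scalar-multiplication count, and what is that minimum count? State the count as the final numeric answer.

Adjacent pairs: A_1A_2 = 12·8·20 = 1920; A_2A_3 = 8·20·79 = 12640; A_3A_4 = 20·79·70 = 110600.
Length 3: A_1..A_3: k=1: 0+12640+12·8·79=20224; k=2: 1920+0+12·20·79=20880 → min 20224 | A_2..A_4: k=2: 0+110600+8·20·70=121800; k=3: 12640+0+8·79·70=56880 → min 56880.
Length 4: A_1..A_4: k=1: 0+56880+12·8·70=63600; k=2: 1920+110600+12·20·70=129320; k=3: 20224+0+12·79·70=86584 → min 63600.
Optimal parenthesization: (A_1 × ((A_2 × A_3) × A_4)) with cost 63600.

63600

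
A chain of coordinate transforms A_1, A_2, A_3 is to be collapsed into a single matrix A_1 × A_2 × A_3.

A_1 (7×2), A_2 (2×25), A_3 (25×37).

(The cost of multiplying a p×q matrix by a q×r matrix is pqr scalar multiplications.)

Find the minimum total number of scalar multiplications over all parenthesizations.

2368

Order (A_1 × (A_2 × A_3)): (A_2 × A_3): 2×25 by 25×37 → 2×37, cost 2·25·37 = 1850; (A_1 × (A_2 × A_3)): 7×2 by 2×37 → 7×37, cost 7·2·37 = 518; cumulative 2368. Total 2368.
Order ((A_1 × A_2) × A_3): (A_1 × A_2): 7×2 by 2×25 → 7×25, cost 7·2·25 = 350; ((A_1 × A_2) × A_3): 7×25 by 25×37 → 7×37, cost 7·25·37 = 6475; cumulative 6825. Total 6825.
Minimum: 2368.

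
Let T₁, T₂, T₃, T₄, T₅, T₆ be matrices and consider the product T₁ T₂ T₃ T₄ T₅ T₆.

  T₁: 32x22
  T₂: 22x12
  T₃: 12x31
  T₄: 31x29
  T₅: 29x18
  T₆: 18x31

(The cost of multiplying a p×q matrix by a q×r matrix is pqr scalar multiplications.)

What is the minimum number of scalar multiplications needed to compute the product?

44100

Adjacent pairs: T₁T₂ = 32·22·12 = 8448; T₂T₃ = 22·12·31 = 8184; T₃T₄ = 12·31·29 = 10788; T₄T₅ = 31·29·18 = 16182; T₅T₆ = 29·18·31 = 16182.
Length 3: T₁..T₃: k=1: 0+8184+32·22·31=30008; k=2: 8448+0+32·12·31=20352 → min 20352 | T₂..T₄: k=2: 0+10788+22·12·29=18444; k=3: 8184+0+22·31·29=27962 → min 18444 | T₃..T₅: k=3: 0+16182+12·31·18=22878; k=4: 10788+0+12·29·18=17052 → min 17052 | T₄..T₆: k=4: 0+16182+31·29·31=44051; k=5: 16182+0+31·18·31=33480 → min 33480.
Length 4: T₁..T₄: k=1: 0+18444+32·22·29=38860; k=2: 8448+10788+32·12·29=30372; k=3: 20352+0+32·31·29=49120 → min 30372 | T₂..T₅: k=2: 0+17052+22·12·18=21804; k=3: 8184+16182+22·31·18=36642; k=4: 18444+0+22·29·18=29928 → min 21804 | T₃..T₆: k=3: 0+33480+12·31·31=45012; k=4: 10788+16182+12·29·31=37758; k=5: 17052+0+12·18·31=23748 → min 23748.
Length 5: T₁..T₅: k=1: 0+21804+32·22·18=34476; k=2: 8448+17052+32·12·18=32412; k=3: 20352+16182+32·31·18=54390; k=4: 30372+0+32·29·18=47076 → min 32412 | T₂..T₆: k=2: 0+23748+22·12·31=31932; k=3: 8184+33480+22·31·31=62806; k=4: 18444+16182+22·29·31=54404; k=5: 21804+0+22·18·31=34080 → min 31932.
Length 6: T₁..T₆: k=1: 0+31932+32·22·31=53756; k=2: 8448+23748+32·12·31=44100; k=3: 20352+33480+32·31·31=84584; k=4: 30372+16182+32·29·31=75322; k=5: 32412+0+32·18·31=50268 → min 44100.
Optimal order: ((T₁ T₂) (((T₃ T₄) T₅) T₆)) with cost 44100.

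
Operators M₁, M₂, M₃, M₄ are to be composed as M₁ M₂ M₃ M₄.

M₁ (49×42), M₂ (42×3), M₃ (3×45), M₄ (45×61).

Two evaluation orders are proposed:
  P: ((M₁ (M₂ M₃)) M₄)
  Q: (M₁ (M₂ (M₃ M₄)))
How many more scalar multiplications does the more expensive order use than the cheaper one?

91326

Order P = ((M₁ (M₂ M₃)) M₄): (M₂ M₃): 42×3 by 3×45 → 42×45, cost 42·3·45 = 5670; (M₁ (M₂ M₃)): 49×42 by 42×45 → 49×45, cost 49·42·45 = 92610; cumulative 98280; ((M₁ (M₂ M₃)) M₄): 49×45 by 45×61 → 49×61, cost 49·45·61 = 134505; cumulative 232785. Total 232785.
Order Q = (M₁ (M₂ (M₃ M₄))): (M₃ M₄): 3×45 by 45×61 → 3×61, cost 3·45·61 = 8235; (M₂ (M₃ M₄)): 42×3 by 3×61 → 42×61, cost 42·3·61 = 7686; cumulative 15921; (M₁ (M₂ (M₃ M₄))): 49×42 by 42×61 → 49×61, cost 49·42·61 = 125538; cumulative 141459. Total 141459.
Difference: |232785 − 141459| = 91326.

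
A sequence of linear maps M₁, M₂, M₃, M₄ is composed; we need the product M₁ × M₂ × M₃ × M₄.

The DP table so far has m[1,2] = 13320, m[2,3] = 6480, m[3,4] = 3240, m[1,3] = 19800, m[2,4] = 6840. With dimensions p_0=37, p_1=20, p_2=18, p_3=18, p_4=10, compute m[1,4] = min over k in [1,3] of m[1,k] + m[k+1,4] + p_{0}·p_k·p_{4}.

14240

m[1,4] = min over k∈[1,3] of m[1,k]+m[k+1,4]+p_{0}·p_k·p_{4}.
k=1: 0 + 6840 + 37·20·10 = 14240; k=2: 13320 + 3240 + 37·18·10 = 23220; k=3: 19800 + 0 + 37·18·10 = 26460.
Minimum: 14240 at k=1.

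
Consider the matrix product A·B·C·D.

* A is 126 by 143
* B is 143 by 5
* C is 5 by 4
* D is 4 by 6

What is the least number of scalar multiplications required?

77956

Adjacent pairs: AB = 126·143·5 = 90090; BC = 143·5·4 = 2860; CD = 5·4·6 = 120.
Length 3: A..C: k=1: 0+2860+126·143·4=74932; k=2: 90090+0+126·5·4=92610 → min 74932 | B..D: k=2: 0+120+143·5·6=4410; k=3: 2860+0+143·4·6=6292 → min 4410.
Length 4: A..D: k=1: 0+4410+126·143·6=112518; k=2: 90090+120+126·5·6=93990; k=3: 74932+0+126·4·6=77956 → min 77956.
Optimal order: ((A·(B·C))·D) with cost 77956.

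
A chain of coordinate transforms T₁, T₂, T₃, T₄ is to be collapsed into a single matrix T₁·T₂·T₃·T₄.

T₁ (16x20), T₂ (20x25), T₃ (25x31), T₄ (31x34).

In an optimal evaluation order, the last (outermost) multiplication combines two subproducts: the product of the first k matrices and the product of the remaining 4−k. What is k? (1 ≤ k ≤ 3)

3

Adjacent pairs: T₁T₂ = 16·20·25 = 8000; T₂T₃ = 20·25·31 = 15500; T₃T₄ = 25·31·34 = 26350.
Length 3: T₁..T₃: k=1: 0+15500+16·20·31=25420; k=2: 8000+0+16·25·31=20400 → min 20400 | T₂..T₄: k=2: 0+26350+20·25·34=43350; k=3: 15500+0+20·31·34=36580 → min 36580.
Top-level splits: k=1: (T₁..T₁)·(T₂..T₄) → 0+36580+16·20·34 = 47460; k=2: (T₁..T₂)·(T₃..T₄) → 8000+26350+16·25·34 = 47950; k=3: (T₁..T₃)·(T₄..T₄) → 20400+0+16·31·34 = 37264.
Best split is after T₃, i.e. k = 3.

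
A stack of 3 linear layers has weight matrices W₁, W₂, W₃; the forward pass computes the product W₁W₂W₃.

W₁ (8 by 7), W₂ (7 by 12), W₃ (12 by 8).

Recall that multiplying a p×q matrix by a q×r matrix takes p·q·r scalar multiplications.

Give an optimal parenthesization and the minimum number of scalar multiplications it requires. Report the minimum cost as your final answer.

1120

(W₁(W₂W₃)): cost 1120.
((W₁W₂)W₃): cost 1440.
Optimal: (W₁(W₂W₃)) with cost 1120.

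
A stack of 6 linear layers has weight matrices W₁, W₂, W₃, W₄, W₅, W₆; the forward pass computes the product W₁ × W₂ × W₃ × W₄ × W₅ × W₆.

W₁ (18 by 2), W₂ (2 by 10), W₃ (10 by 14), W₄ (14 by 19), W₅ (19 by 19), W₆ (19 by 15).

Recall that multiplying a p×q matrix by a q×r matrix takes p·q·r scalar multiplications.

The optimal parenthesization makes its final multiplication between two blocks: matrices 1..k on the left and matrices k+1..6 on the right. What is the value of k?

Adjacent pairs: W₁W₂ = 18·2·10 = 360; W₂W₃ = 2·10·14 = 280; W₃W₄ = 10·14·19 = 2660; W₄W₅ = 14·19·19 = 5054; W₅W₆ = 19·19·15 = 5415.
Length 3: W₁..W₃: k=1: 0+280+18·2·14=784; k=2: 360+0+18·10·14=2880 → min 784 | W₂..W₄: k=2: 0+2660+2·10·19=3040; k=3: 280+0+2·14·19=812 → min 812 | W₃..W₅: k=3: 0+5054+10·14·19=7714; k=4: 2660+0+10·19·19=6270 → min 6270 | W₄..W₆: k=4: 0+5415+14·19·15=9405; k=5: 5054+0+14·19·15=9044 → min 9044.
Length 4: W₁..W₄: k=1: 0+812+18·2·19=1496; k=2: 360+2660+18·10·19=6440; k=3: 784+0+18·14·19=5572 → min 1496 | W₂..W₅: k=2: 0+6270+2·10·19=6650; k=3: 280+5054+2·14·19=5866; k=4: 812+0+2·19·19=1534 → min 1534 | W₃..W₆: k=3: 0+9044+10·14·15=11144; k=4: 2660+5415+10·19·15=10925; k=5: 6270+0+10·19·15=9120 → min 9120.
Length 5: W₁..W₅: k=1: 0+1534+18·2·19=2218; k=2: 360+6270+18·10·19=10050; k=3: 784+5054+18·14·19=10626; k=4: 1496+0+18·19·19=7994 → min 2218 | W₂..W₆: k=2: 0+9120+2·10·15=9420; k=3: 280+9044+2·14·15=9744; k=4: 812+5415+2·19·15=6797; k=5: 1534+0+2·19·15=2104 → min 2104.
Top-level splits: k=1: (W₁..W₁)·(W₂..W₆) → 0+2104+18·2·15 = 2644; k=2: (W₁..W₂)·(W₃..W₆) → 360+9120+18·10·15 = 12180; k=3: (W₁..W₃)·(W₄..W₆) → 784+9044+18·14·15 = 13608; k=4: (W₁..W₄)·(W₅..W₆) → 1496+5415+18·19·15 = 12041; k=5: (W₁..W₅)·(W₆..W₆) → 2218+0+18·19·15 = 7348.
Best split is after W₁, i.e. k = 1.

1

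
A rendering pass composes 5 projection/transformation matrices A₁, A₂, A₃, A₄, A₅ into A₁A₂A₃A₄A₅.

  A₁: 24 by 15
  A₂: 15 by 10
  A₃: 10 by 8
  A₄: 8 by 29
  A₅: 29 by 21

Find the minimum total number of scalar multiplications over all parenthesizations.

Adjacent pairs: A₁A₂ = 24·15·10 = 3600; A₂A₃ = 15·10·8 = 1200; A₃A₄ = 10·8·29 = 2320; A₄A₅ = 8·29·21 = 4872.
Length 3: A₁..A₃: k=1: 0+1200+24·15·8=4080; k=2: 3600+0+24·10·8=5520 → min 4080 | A₂..A₄: k=2: 0+2320+15·10·29=6670; k=3: 1200+0+15·8·29=4680 → min 4680 | A₃..A₅: k=3: 0+4872+10·8·21=6552; k=4: 2320+0+10·29·21=8410 → min 6552.
Length 4: A₁..A₄: k=1: 0+4680+24·15·29=15120; k=2: 3600+2320+24·10·29=12880; k=3: 4080+0+24·8·29=9648 → min 9648 | A₂..A₅: k=2: 0+6552+15·10·21=9702; k=3: 1200+4872+15·8·21=8592; k=4: 4680+0+15·29·21=13815 → min 8592.
Length 5: A₁..A₅: k=1: 0+8592+24·15·21=16152; k=2: 3600+6552+24·10·21=15192; k=3: 4080+4872+24·8·21=12984; k=4: 9648+0+24·29·21=24264 → min 12984.
Optimal order: ((A₁(A₂A₃))(A₄A₅)) with cost 12984.

12984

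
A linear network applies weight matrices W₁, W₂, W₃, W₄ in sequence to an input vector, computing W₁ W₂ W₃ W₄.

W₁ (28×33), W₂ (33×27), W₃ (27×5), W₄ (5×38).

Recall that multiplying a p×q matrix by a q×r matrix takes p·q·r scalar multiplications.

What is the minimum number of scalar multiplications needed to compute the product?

14395

Adjacent pairs: W₁W₂ = 28·33·27 = 24948; W₂W₃ = 33·27·5 = 4455; W₃W₄ = 27·5·38 = 5130.
Length 3: W₁..W₃: k=1: 0+4455+28·33·5=9075; k=2: 24948+0+28·27·5=28728 → min 9075 | W₂..W₄: k=2: 0+5130+33·27·38=38988; k=3: 4455+0+33·5·38=10725 → min 10725.
Length 4: W₁..W₄: k=1: 0+10725+28·33·38=45837; k=2: 24948+5130+28·27·38=58806; k=3: 9075+0+28·5·38=14395 → min 14395.
Optimal order: ((W₁ (W₂ W₃)) W₄) with cost 14395.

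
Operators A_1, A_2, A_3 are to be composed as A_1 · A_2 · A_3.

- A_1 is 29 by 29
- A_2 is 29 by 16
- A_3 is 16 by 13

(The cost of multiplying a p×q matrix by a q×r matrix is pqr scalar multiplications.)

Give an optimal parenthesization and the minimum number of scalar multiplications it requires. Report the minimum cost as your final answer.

(A_1 · (A_2 · A_3)): cost 16965.
((A_1 · A_2) · A_3): cost 19488.
Optimal: (A_1 · (A_2 · A_3)) with cost 16965.

16965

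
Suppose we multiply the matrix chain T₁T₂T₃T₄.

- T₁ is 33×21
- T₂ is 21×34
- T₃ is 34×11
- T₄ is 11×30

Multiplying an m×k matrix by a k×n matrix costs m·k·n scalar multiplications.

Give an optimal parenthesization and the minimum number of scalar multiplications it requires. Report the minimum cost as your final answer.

Adjacent pairs: T₁T₂ = 33·21·34 = 23562; T₂T₃ = 21·34·11 = 7854; T₃T₄ = 34·11·30 = 11220.
Length 3: T₁..T₃: k=1: 0+7854+33·21·11=15477; k=2: 23562+0+33·34·11=35904 → min 15477 | T₂..T₄: k=2: 0+11220+21·34·30=32640; k=3: 7854+0+21·11·30=14784 → min 14784.
Length 4: T₁..T₄: k=1: 0+14784+33·21·30=35574; k=2: 23562+11220+33·34·30=68442; k=3: 15477+0+33·11·30=26367 → min 26367.
Optimal parenthesization: ((T₁(T₂T₃))T₄) with cost 26367.

26367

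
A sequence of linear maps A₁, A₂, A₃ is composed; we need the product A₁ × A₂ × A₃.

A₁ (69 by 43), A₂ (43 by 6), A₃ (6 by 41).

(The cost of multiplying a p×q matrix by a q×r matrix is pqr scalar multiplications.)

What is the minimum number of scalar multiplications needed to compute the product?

34776

Order (A₁ × (A₂ × A₃)): (A₂ × A₃): 43×6 by 6×41 → 43×41, cost 43·6·41 = 10578; (A₁ × (A₂ × A₃)): 69×43 by 43×41 → 69×41, cost 69·43·41 = 121647; cumulative 132225. Total 132225.
Order ((A₁ × A₂) × A₃): (A₁ × A₂): 69×43 by 43×6 → 69×6, cost 69·43·6 = 17802; ((A₁ × A₂) × A₃): 69×6 by 6×41 → 69×41, cost 69·6·41 = 16974; cumulative 34776. Total 34776.
Minimum: 34776.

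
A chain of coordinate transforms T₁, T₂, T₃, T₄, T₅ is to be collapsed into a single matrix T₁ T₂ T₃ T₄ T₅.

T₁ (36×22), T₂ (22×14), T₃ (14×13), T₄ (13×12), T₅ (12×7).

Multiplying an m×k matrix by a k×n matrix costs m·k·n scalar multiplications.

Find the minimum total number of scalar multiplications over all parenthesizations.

Adjacent pairs: T₁T₂ = 36·22·14 = 11088; T₂T₃ = 22·14·13 = 4004; T₃T₄ = 14·13·12 = 2184; T₄T₅ = 13·12·7 = 1092.
Length 3: T₁..T₃: k=1: 0+4004+36·22·13=14300; k=2: 11088+0+36·14·13=17640 → min 14300 | T₂..T₄: k=2: 0+2184+22·14·12=5880; k=3: 4004+0+22·13·12=7436 → min 5880 | T₃..T₅: k=3: 0+1092+14·13·7=2366; k=4: 2184+0+14·12·7=3360 → min 2366.
Length 4: T₁..T₄: k=1: 0+5880+36·22·12=15384; k=2: 11088+2184+36·14·12=19320; k=3: 14300+0+36·13·12=19916 → min 15384 | T₂..T₅: k=2: 0+2366+22·14·7=4522; k=3: 4004+1092+22·13·7=7098; k=4: 5880+0+22·12·7=7728 → min 4522.
Length 5: T₁..T₅: k=1: 0+4522+36·22·7=10066; k=2: 11088+2366+36·14·7=16982; k=3: 14300+1092+36·13·7=18668; k=4: 15384+0+36·12·7=18408 → min 10066.
Optimal order: (T₁ (T₂ (T₃ (T₄ T₅)))) with cost 10066.

10066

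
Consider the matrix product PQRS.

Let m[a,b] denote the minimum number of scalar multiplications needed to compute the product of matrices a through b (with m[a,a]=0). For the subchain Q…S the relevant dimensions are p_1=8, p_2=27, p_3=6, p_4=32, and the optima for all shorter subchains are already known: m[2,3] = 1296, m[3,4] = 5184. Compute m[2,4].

2832

m[2,4] = min over k∈[2,3] of m[2,k]+m[k+1,4]+p_{1}·p_k·p_{4}.
k=2: 0 + 5184 + 8·27·32 = 12096; k=3: 1296 + 0 + 8·6·32 = 2832.
Minimum: 2832 at k=3.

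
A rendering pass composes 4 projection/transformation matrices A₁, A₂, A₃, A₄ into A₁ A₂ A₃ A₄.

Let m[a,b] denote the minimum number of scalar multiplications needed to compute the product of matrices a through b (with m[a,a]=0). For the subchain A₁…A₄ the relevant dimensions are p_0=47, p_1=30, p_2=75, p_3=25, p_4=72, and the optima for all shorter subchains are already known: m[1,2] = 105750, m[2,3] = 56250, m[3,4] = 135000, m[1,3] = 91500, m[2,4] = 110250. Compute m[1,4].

176100

m[1,4] = min over k∈[1,3] of m[1,k]+m[k+1,4]+p_{0}·p_k·p_{4}.
k=1: 0 + 110250 + 47·30·72 = 211770; k=2: 105750 + 135000 + 47·75·72 = 494550; k=3: 91500 + 0 + 47·25·72 = 176100.
Minimum: 176100 at k=3.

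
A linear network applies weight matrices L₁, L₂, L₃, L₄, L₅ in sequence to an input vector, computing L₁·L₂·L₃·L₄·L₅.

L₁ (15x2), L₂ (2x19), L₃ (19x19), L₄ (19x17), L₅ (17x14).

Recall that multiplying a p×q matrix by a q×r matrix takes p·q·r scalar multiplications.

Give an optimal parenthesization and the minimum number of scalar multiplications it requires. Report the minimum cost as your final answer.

2264

Adjacent pairs: L₁L₂ = 15·2·19 = 570; L₂L₃ = 2·19·19 = 722; L₃L₄ = 19·19·17 = 6137; L₄L₅ = 19·17·14 = 4522.
Length 3: L₁..L₃: k=1: 0+722+15·2·19=1292; k=2: 570+0+15·19·19=5985 → min 1292 | L₂..L₄: k=2: 0+6137+2·19·17=6783; k=3: 722+0+2·19·17=1368 → min 1368 | L₃..L₅: k=3: 0+4522+19·19·14=9576; k=4: 6137+0+19·17·14=10659 → min 9576.
Length 4: L₁..L₄: k=1: 0+1368+15·2·17=1878; k=2: 570+6137+15·19·17=11552; k=3: 1292+0+15·19·17=6137 → min 1878 | L₂..L₅: k=2: 0+9576+2·19·14=10108; k=3: 722+4522+2·19·14=5776; k=4: 1368+0+2·17·14=1844 → min 1844.
Length 5: L₁..L₅: k=1: 0+1844+15·2·14=2264; k=2: 570+9576+15·19·14=14136; k=3: 1292+4522+15·19·14=9804; k=4: 1878+0+15·17·14=5448 → min 2264.
Optimal parenthesization: (L₁·(((L₂·L₃)·L₄)·L₅)) with cost 2264.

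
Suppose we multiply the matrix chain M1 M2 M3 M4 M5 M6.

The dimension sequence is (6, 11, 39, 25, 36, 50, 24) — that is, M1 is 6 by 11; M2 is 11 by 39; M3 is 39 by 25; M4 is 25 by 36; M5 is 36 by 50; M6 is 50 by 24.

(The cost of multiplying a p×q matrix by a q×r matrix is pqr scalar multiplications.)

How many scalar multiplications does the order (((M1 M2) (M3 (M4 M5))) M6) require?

(M1 M2): 6×11 by 11×39 → 6×39, cost 6·11·39 = 2574
(M4 M5): 25×36 by 36×50 → 25×50, cost 25·36·50 = 45000
(M3 (M4 M5)): 39×25 by 25×50 → 39×50, cost 39·25·50 = 48750; cumulative 93750
((M1 M2) (M3 (M4 M5))): 6×39 by 39×50 → 6×50, cost 6·39·50 = 11700; cumulative 108024
(((M1 M2) (M3 (M4 M5))) M6): 6×50 by 50×24 → 6×24, cost 6·50·24 = 7200; cumulative 115224
Total: 115224 scalar multiplications.

115224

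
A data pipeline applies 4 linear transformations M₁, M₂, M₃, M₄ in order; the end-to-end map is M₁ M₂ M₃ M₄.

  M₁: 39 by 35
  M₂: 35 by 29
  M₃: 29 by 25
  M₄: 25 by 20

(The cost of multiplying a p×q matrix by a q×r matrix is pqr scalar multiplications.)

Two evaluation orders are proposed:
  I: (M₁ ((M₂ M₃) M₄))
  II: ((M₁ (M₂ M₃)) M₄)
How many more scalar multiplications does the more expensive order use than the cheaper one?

8825

Order I = (M₁ ((M₂ M₃) M₄)): (M₂ M₃): 35×29 by 29×25 → 35×25, cost 35·29·25 = 25375; ((M₂ M₃) M₄): 35×25 by 25×20 → 35×20, cost 35·25·20 = 17500; cumulative 42875; (M₁ ((M₂ M₃) M₄)): 39×35 by 35×20 → 39×20, cost 39·35·20 = 27300; cumulative 70175. Total 70175.
Order II = ((M₁ (M₂ M₃)) M₄): (M₂ M₃): 35×29 by 29×25 → 35×25, cost 35·29·25 = 25375; (M₁ (M₂ M₃)): 39×35 by 35×25 → 39×25, cost 39·35·25 = 34125; cumulative 59500; ((M₁ (M₂ M₃)) M₄): 39×25 by 25×20 → 39×20, cost 39·25·20 = 19500; cumulative 79000. Total 79000.
Difference: |70175 − 79000| = 8825.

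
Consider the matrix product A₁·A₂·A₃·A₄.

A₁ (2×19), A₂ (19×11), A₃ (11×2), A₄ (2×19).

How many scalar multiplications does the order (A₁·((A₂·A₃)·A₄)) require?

1862

(A₂·A₃): 19×11 by 11×2 → 19×2, cost 19·11·2 = 418
((A₂·A₃)·A₄): 19×2 by 2×19 → 19×19, cost 19·2·19 = 722; cumulative 1140
(A₁·((A₂·A₃)·A₄)): 2×19 by 19×19 → 2×19, cost 2·19·19 = 722; cumulative 1862
Total: 1862 scalar multiplications.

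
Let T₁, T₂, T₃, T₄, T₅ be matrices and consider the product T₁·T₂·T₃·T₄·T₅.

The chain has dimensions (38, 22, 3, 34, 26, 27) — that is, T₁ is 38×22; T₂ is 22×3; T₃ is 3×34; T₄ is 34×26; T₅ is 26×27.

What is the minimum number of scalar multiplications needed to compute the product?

Adjacent pairs: T₁T₂ = 38·22·3 = 2508; T₂T₃ = 22·3·34 = 2244; T₃T₄ = 3·34·26 = 2652; T₄T₅ = 34·26·27 = 23868.
Length 3: T₁..T₃: k=1: 0+2244+38·22·34=30668; k=2: 2508+0+38·3·34=6384 → min 6384 | T₂..T₄: k=2: 0+2652+22·3·26=4368; k=3: 2244+0+22·34·26=21692 → min 4368 | T₃..T₅: k=3: 0+23868+3·34·27=26622; k=4: 2652+0+3·26·27=4758 → min 4758.
Length 4: T₁..T₄: k=1: 0+4368+38·22·26=26104; k=2: 2508+2652+38·3·26=8124; k=3: 6384+0+38·34·26=39976 → min 8124 | T₂..T₅: k=2: 0+4758+22·3·27=6540; k=3: 2244+23868+22·34·27=46308; k=4: 4368+0+22·26·27=19812 → min 6540.
Length 5: T₁..T₅: k=1: 0+6540+38·22·27=29112; k=2: 2508+4758+38·3·27=10344; k=3: 6384+23868+38·34·27=65136; k=4: 8124+0+38·26·27=34800 → min 10344.
Optimal order: ((T₁·T₂)·((T₃·T₄)·T₅)) with cost 10344.

10344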